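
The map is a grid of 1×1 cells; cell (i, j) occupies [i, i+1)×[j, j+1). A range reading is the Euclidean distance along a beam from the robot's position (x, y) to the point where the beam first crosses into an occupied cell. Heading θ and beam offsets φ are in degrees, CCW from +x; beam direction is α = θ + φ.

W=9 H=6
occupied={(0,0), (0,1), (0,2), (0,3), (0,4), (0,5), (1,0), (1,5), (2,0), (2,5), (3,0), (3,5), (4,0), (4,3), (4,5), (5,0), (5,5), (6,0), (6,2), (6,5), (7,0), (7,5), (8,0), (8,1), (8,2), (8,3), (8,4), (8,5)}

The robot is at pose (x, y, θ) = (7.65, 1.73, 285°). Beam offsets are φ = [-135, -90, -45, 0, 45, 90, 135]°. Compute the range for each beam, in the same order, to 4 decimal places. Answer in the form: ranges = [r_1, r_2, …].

beam 1: φ=-135°, α=150°
  d=(-0.8660,0.5000)  start (7,1)  tX=0.7506 tY=0.5400  stride 1/|dx|=1.1547 1/|dy|=2.0000
    cross y-line → (7,2), t=0.5400
    cross x-line → (6,2), t=0.7506 (wall)
  → r_1 = 0.7506
beam 2: φ=-90°, α=195°
  d=(-0.9659,-0.2588)  start (7,1)  tX=0.6729 tY=2.8205  stride 1/|dx|=1.0353 1/|dy|=3.8637
    cross x-line → (6,1), t=0.6729
    cross x-line → (5,1), t=1.7082
    cross x-line → (4,1), t=2.7435
    cross y-line → (4,0), t=2.8205 (wall)
  → r_2 = 2.8205
beam 3: φ=-45°, α=240°
  d=(-0.5000,-0.8660)  start (7,1)  tX=1.3000 tY=0.8429  stride 1/|dx|=2.0000 1/|dy|=1.1547
    cross y-line → (7,0), t=0.8429 (wall)
  → r_3 = 0.8429
beam 4: φ=0°, α=285°
  d=(0.2588,-0.9659)  start (7,1)  tX=1.3523 tY=0.7558  stride 1/|dx|=3.8637 1/|dy|=1.0353
    cross y-line → (7,0), t=0.7558 (wall)
  → r_4 = 0.7558
beam 5: φ=45°, α=330°
  d=(0.8660,-0.5000)  start (7,1)  tX=0.4041 tY=1.4600  stride 1/|dx|=1.1547 1/|dy|=2.0000
    cross x-line → (8,1), t=0.4041 (wall)
  → r_5 = 0.4041
beam 6: φ=90°, α=15°
  d=(0.9659,0.2588)  start (7,1)  tX=0.3623 tY=1.0432  stride 1/|dx|=1.0353 1/|dy|=3.8637
    cross x-line → (8,1), t=0.3623 (wall)
  → r_6 = 0.3623
beam 7: φ=135°, α=60°
  d=(0.5000,0.8660)  start (7,1)  tX=0.7000 tY=0.3118  stride 1/|dx|=2.0000 1/|dy|=1.1547
    cross y-line → (7,2), t=0.3118
    cross x-line → (8,2), t=0.7000 (wall)
  → r_7 = 0.7000

ranges = [0.7506, 2.8205, 0.8429, 0.7558, 0.4041, 0.3623, 0.7000]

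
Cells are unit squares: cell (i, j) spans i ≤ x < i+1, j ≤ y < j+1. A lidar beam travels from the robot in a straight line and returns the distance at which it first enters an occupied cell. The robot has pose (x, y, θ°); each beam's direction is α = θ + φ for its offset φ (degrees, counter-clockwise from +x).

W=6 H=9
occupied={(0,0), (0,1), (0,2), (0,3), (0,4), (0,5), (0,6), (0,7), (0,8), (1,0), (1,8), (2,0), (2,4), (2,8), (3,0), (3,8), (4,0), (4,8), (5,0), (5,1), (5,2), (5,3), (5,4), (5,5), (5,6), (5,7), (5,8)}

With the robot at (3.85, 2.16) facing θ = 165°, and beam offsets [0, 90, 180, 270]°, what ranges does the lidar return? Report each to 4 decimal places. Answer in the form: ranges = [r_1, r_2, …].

ranges = [2.9505, 1.2009, 1.1906, 4.4433]

beam 1: φ=0°, α=165°
  direction (-0.9659, 0.2588); cell (3,2); t to first gridline: x 0.8800, y 3.2455 (then +1.0353 / +3.8637)
    (2,2) via x @ 0.8800
    (1,2) via x @ 1.9153
    (0,2) via x @ 2.9505  # hit
  → r_1 = 2.9505
beam 2: φ=90°, α=255°
  direction (-0.2588, -0.9659); cell (3,2); t to first gridline: x 3.2841, y 0.1656 (then +3.8637 / +1.0353)
    (3,1) via y @ 0.1656
    (3,0) via y @ 1.2009  # hit
  → r_2 = 1.2009
beam 3: φ=180°, α=345°
  direction (0.9659, -0.2588); cell (3,2); t to first gridline: x 0.1553, y 0.6182 (then +1.0353 / +3.8637)
    (4,2) via x @ 0.1553
    (4,1) via y @ 0.6182
    (5,1) via x @ 1.1906  # hit
  → r_3 = 1.1906
beam 4: φ=270°, α=75°
  direction (0.2588, 0.9659); cell (3,2); t to first gridline: x 0.5796, y 0.8696 (then +3.8637 / +1.0353)
    (4,2) via x @ 0.5796
    (4,3) via y @ 0.8696
    (4,4) via y @ 1.9049
    (4,5) via y @ 2.9402
    (4,6) via y @ 3.9755
    (5,6) via x @ 4.4433  # hit
  → r_4 = 4.4433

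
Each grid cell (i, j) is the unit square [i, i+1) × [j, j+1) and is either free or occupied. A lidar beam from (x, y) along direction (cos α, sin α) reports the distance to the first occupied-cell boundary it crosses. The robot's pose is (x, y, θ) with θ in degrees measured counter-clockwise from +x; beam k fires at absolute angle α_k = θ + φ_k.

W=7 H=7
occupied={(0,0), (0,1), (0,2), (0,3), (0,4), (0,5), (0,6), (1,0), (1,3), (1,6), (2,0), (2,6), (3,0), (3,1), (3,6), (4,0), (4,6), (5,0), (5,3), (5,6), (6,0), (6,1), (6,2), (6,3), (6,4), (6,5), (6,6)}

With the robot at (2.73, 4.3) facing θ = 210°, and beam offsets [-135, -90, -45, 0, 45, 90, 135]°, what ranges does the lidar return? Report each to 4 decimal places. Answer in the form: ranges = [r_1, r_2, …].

beam 1: φ=-135°, α=75°
  direction (0.2588, 0.9659); cell (2,4); t to first gridline: x 1.0432, y 0.7247 (then +3.8637 / +1.0353)
    (2,5) via y @ 0.7247
    (3,5) via x @ 1.0432
    (3,6) via y @ 1.7600  # hit
  → r_1 = 1.7600
beam 2: φ=-90°, α=120°
  direction (-0.5000, 0.8660); cell (2,4); t to first gridline: x 1.4600, y 0.8083 (then +2.0000 / +1.1547)
    (2,5) via y @ 0.8083
    (1,5) via x @ 1.4600
    (1,6) via y @ 1.9630  # hit
  → r_2 = 1.9630
beam 3: φ=-45°, α=165°
  direction (-0.9659, 0.2588); cell (2,4); t to first gridline: x 0.7558, y 2.7046 (then +1.0353 / +3.8637)
    (1,4) via x @ 0.7558
    (0,4) via x @ 1.7910  # hit
  → r_3 = 1.7910
beam 4: φ=0°, α=210°
  direction (-0.8660, -0.5000); cell (2,4); t to first gridline: x 0.8429, y 0.6000 (then +1.1547 / +2.0000)
    (2,3) via y @ 0.6000
    (1,3) via x @ 0.8429  # hit
  → r_4 = 0.8429
beam 5: φ=45°, α=255°
  direction (-0.2588, -0.9659); cell (2,4); t to first gridline: x 2.8205, y 0.3106 (then +3.8637 / +1.0353)
    (2,3) via y @ 0.3106
    (2,2) via y @ 1.3459
    (2,1) via y @ 2.3811
    (1,1) via x @ 2.8205
    (1,0) via y @ 3.4164  # hit
  → r_5 = 3.4164
beam 6: φ=90°, α=300°
  direction (0.5000, -0.8660); cell (2,4); t to first gridline: x 0.5400, y 0.3464 (then +2.0000 / +1.1547)
    (2,3) via y @ 0.3464
    (3,3) via x @ 0.5400
    (3,2) via y @ 1.5011
    (4,2) via x @ 2.5400
    (4,1) via y @ 2.6558
    (4,0) via y @ 3.8105  # hit
  → r_6 = 3.8105
beam 7: φ=135°, α=345°
  direction (0.9659, -0.2588); cell (2,4); t to first gridline: x 0.2795, y 1.1591 (then +1.0353 / +3.8637)
    (3,4) via x @ 0.2795
    (3,3) via y @ 1.1591
    (4,3) via x @ 1.3148
    (5,3) via x @ 2.3501  # hit
  → r_7 = 2.3501

ranges = [1.7600, 1.9630, 1.7910, 0.8429, 3.4164, 3.8105, 2.3501]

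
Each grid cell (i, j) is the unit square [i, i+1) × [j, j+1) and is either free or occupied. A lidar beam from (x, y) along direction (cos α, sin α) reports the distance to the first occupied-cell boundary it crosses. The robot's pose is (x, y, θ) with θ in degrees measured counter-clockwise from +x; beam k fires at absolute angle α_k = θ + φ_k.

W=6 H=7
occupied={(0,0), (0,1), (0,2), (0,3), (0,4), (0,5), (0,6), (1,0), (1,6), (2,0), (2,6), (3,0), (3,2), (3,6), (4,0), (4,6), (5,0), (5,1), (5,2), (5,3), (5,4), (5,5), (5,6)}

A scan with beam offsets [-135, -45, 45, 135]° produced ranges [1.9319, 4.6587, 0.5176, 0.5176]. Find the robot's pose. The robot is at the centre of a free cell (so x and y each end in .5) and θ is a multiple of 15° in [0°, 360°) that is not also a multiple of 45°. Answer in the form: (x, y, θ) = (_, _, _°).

Candidates: 19 free-cell centres × 16 headings = 304 poses. Raycast each; keep the one whose scan matches to 4 dp.
  (3.5, 4.5, 165°): beam 1 = 1.7321 ≠ 1.9319 ✗
  (2.5, 4.5, 15°): beam 1 = 3.0000 ≠ 1.9319 ✗
  (2.5, 2.5, 285°): beam 1 = 1.7321 ≠ 1.9319 ✗
  (4.5, 3.5, 30°): beam 1 = 2.5882 ≠ 1.9319 ✗
  …
  (1.5, 1.5, 120°): r_1=1.9319, r_2=4.6587, r_3=0.5176, r_4=0.5176 — all match ✓
Only this pose fits every beam.

(x, y, θ) = (1.5, 1.5, 120°)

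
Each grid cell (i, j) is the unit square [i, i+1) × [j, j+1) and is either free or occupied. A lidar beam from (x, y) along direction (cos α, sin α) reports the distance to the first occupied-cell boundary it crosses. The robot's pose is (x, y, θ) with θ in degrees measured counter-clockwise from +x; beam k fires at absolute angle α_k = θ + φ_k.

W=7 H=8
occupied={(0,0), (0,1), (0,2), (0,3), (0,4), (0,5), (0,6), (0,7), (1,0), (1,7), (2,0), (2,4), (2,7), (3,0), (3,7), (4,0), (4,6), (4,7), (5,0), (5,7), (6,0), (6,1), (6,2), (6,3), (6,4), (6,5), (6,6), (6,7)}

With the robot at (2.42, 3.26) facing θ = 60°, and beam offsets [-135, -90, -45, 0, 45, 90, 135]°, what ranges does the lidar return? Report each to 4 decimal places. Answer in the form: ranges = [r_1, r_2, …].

ranges = [2.3397, 4.1338, 3.7063, 0.8545, 0.7661, 1.6397, 1.4701]

beam 1: φ=-135°, α=285°
  dir = (cos 285°, sin 285°) = (0.2588, -0.9659); from cell (2,3)
  next x-line at t=2.2409, next y-line at t=0.2692; Δt_x=3.8637, Δt_y=1.0353
    y: enter (2,2) at t=0.2692
    y: enter (2,1) at t=1.3044
    x: enter (3,1) at t=2.2409
    y: enter (3,0) at t=2.3397 ← occupied
  → r_1 = 2.3397
beam 2: φ=-90°, α=330°
  dir = (cos 330°, sin 330°) = (0.8660, -0.5000); from cell (2,3)
  next x-line at t=0.6697, next y-line at t=0.5200; Δt_x=1.1547, Δt_y=2.0000
    y: enter (2,2) at t=0.5200
    x: enter (3,2) at t=0.6697
    x: enter (4,2) at t=1.8244
    y: enter (4,1) at t=2.5200
    x: enter (5,1) at t=2.9791
    x: enter (6,1) at t=4.1338 ← occupied
  → r_2 = 4.1338
beam 3: φ=-45°, α=15°
  dir = (cos 15°, sin 15°) = (0.9659, 0.2588); from cell (2,3)
  next x-line at t=0.6005, next y-line at t=2.8591; Δt_x=1.0353, Δt_y=3.8637
    x: enter (3,3) at t=0.6005
    x: enter (4,3) at t=1.6357
    x: enter (5,3) at t=2.6710
    y: enter (5,4) at t=2.8591
    x: enter (6,4) at t=3.7063 ← occupied
  → r_3 = 3.7063
beam 4: φ=0°, α=60°
  dir = (cos 60°, sin 60°) = (0.5000, 0.8660); from cell (2,3)
  next x-line at t=1.1600, next y-line at t=0.8545; Δt_x=2.0000, Δt_y=1.1547
    y: enter (2,4) at t=0.8545 ← occupied
  → r_4 = 0.8545
beam 5: φ=45°, α=105°
  dir = (cos 105°, sin 105°) = (-0.2588, 0.9659); from cell (2,3)
  next x-line at t=1.6228, next y-line at t=0.7661; Δt_x=3.8637, Δt_y=1.0353
    y: enter (2,4) at t=0.7661 ← occupied
  → r_5 = 0.7661
beam 6: φ=90°, α=150°
  dir = (cos 150°, sin 150°) = (-0.8660, 0.5000); from cell (2,3)
  next x-line at t=0.4850, next y-line at t=1.4800; Δt_x=1.1547, Δt_y=2.0000
    x: enter (1,3) at t=0.4850
    y: enter (1,4) at t=1.4800
    x: enter (0,4) at t=1.6397 ← occupied
  → r_6 = 1.6397
beam 7: φ=135°, α=195°
  dir = (cos 195°, sin 195°) = (-0.9659, -0.2588); from cell (2,3)
  next x-line at t=0.4348, next y-line at t=1.0046; Δt_x=1.0353, Δt_y=3.8637
    x: enter (1,3) at t=0.4348
    y: enter (1,2) at t=1.0046
    x: enter (0,2) at t=1.4701 ← occupied
  → r_7 = 1.4701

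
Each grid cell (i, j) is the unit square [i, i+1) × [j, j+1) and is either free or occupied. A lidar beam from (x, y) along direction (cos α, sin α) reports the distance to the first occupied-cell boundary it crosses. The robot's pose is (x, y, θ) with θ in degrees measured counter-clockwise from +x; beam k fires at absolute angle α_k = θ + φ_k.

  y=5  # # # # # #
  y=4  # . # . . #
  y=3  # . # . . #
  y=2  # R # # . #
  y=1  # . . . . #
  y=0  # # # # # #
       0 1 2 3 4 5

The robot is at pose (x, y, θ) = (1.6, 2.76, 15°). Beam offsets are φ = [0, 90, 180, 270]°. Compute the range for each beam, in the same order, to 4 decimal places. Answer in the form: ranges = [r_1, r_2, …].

ranges = [0.4141, 2.3182, 0.6212, 1.8221]

beam 1: φ=0°, α=15°
  d=(0.9659,0.2588)  start (1,2)  tX=0.4141 tY=0.9273  stride 1/|dx|=1.0353 1/|dy|=3.8637
    cross x-line → (2,2), t=0.4141 (wall)
  → r_1 = 0.4141
beam 2: φ=90°, α=105°
  d=(-0.2588,0.9659)  start (1,2)  tX=2.3182 tY=0.2485  stride 1/|dx|=3.8637 1/|dy|=1.0353
    cross y-line → (1,3), t=0.2485
    cross y-line → (1,4), t=1.2837
    cross x-line → (0,4), t=2.3182 (wall)
  → r_2 = 2.3182
beam 3: φ=180°, α=195°
  d=(-0.9659,-0.2588)  start (1,2)  tX=0.6212 tY=2.9364  stride 1/|dx|=1.0353 1/|dy|=3.8637
    cross x-line → (0,2), t=0.6212 (wall)
  → r_3 = 0.6212
beam 4: φ=270°, α=285°
  d=(0.2588,-0.9659)  start (1,2)  tX=1.5455 tY=0.7868  stride 1/|dx|=3.8637 1/|dy|=1.0353
    cross y-line → (1,1), t=0.7868
    cross x-line → (2,1), t=1.5455
    cross y-line → (2,0), t=1.8221 (wall)
  → r_4 = 1.8221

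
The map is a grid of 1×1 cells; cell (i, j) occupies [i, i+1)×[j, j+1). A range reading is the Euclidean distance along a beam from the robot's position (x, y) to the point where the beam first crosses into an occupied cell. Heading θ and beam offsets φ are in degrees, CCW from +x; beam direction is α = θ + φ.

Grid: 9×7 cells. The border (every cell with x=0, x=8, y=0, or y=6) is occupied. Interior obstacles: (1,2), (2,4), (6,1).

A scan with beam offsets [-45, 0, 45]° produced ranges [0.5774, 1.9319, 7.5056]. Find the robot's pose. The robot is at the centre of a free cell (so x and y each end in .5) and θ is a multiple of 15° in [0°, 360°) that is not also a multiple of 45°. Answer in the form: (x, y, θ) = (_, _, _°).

Enumerate (i+0.5, j+0.5, θ) over the 32 free cells and 16 admissible headings. For each, cast all 3 beams and compare to the given ranges.
  (6.5, 3.5, 285°): beam 1 = 2.8868 ≠ 0.5774 ✗
  (5.5, 4.5, 240°): beam 1 = 4.6587 ≠ 0.5774 ✗
  (2.5, 1.5, 75°): beam 1 = 6.3509 ≠ 0.5774 ✗
  (7.5, 4.5, 285°): beam 1 = 2.8868 ≠ 0.5774 ✗
  (4.5, 5.5, 150°): beam 1 = 0.5176 ≠ 0.5774 ✗
  …
  (1.5, 1.5, 345°): r_1=0.5774, r_2=1.9319, r_3=7.5056 — all match ✓
Only this pose fits every beam.

(x, y, θ) = (1.5, 1.5, 345°)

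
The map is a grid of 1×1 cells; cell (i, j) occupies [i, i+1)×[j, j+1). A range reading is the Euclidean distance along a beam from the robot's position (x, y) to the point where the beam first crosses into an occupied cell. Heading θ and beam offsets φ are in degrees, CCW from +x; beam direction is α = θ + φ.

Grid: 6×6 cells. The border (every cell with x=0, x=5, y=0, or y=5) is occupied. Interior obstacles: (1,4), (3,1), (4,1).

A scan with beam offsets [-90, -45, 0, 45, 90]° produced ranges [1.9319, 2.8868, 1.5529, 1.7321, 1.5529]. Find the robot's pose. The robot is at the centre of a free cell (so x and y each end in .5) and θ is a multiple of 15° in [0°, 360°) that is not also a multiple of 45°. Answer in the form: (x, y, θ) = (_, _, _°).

Candidates: 13 free-cell centres × 16 headings = 208 poses. Raycast each; keep the one whose scan matches to 4 dp.
  (2.5, 2.5, 60°): beam 1 = 1.0000 ≠ 1.9319 ✗
  (2.5, 2.5, 105°): beam 1 = 2.5882 ≠ 1.9319 ✗
  (1.5, 2.5, 285°): beam 1 = 0.5176 ≠ 1.9319 ✗
  (1.5, 3.5, 345°): beam 3 = 3.6235 ≠ 1.5529 ✗
  …
  (3.5, 3.5, 255°): r_1=1.9319, r_2=2.8868, r_3=1.5529, r_4=1.7321, r_5=1.5529 — all match ✓
Only this pose fits every beam.

(x, y, θ) = (3.5, 3.5, 255°)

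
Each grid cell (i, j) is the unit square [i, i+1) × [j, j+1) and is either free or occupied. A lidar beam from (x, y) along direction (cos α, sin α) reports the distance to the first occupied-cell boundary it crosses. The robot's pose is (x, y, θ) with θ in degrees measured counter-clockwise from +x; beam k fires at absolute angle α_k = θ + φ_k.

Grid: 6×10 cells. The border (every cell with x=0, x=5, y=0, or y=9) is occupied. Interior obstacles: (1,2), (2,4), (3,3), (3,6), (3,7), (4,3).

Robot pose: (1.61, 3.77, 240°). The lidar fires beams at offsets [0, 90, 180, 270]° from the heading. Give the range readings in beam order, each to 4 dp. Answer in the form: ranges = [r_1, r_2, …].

ranges = [0.8891, 3.9144, 0.7800, 0.7044]

beam 1: φ=0°, α=240°
  d=(-0.5000,-0.8660)  start (1,3)  tX=1.2200 tY=0.8891  stride 1/|dx|=2.0000 1/|dy|=1.1547
    cross y-line → (1,2), t=0.8891 (wall)
  → r_1 = 0.8891
beam 2: φ=90°, α=330°
  d=(0.8660,-0.5000)  start (1,3)  tX=0.4503 tY=1.5400  stride 1/|dx|=1.1547 1/|dy|=2.0000
    cross x-line → (2,3), t=0.4503
    cross y-line → (2,2), t=1.5400
    cross x-line → (3,2), t=1.6050
    cross x-line → (4,2), t=2.7597
    cross y-line → (4,1), t=3.5400
    cross x-line → (5,1), t=3.9144 (wall)
  → r_2 = 3.9144
beam 3: φ=180°, α=60°
  d=(0.5000,0.8660)  start (1,3)  tX=0.7800 tY=0.2656  stride 1/|dx|=2.0000 1/|dy|=1.1547
    cross y-line → (1,4), t=0.2656
    cross x-line → (2,4), t=0.7800 (wall)
  → r_3 = 0.7800
beam 4: φ=270°, α=150°
  d=(-0.8660,0.5000)  start (1,3)  tX=0.7044 tY=0.4600  stride 1/|dx|=1.1547 1/|dy|=2.0000
    cross y-line → (1,4), t=0.4600
    cross x-line → (0,4), t=0.7044 (wall)
  → r_4 = 0.7044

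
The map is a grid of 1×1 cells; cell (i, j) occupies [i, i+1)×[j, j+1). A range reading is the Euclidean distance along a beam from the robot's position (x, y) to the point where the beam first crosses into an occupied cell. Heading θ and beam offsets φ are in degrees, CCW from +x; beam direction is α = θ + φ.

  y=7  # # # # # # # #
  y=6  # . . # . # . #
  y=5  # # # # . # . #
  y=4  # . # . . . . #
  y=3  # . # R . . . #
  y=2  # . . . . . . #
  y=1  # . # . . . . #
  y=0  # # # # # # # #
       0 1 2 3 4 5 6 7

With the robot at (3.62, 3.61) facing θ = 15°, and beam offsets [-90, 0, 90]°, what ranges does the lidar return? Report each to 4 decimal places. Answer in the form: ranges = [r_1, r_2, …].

beam 1: φ=-90°, α=285°
  d=(0.2588,-0.9659)  start (3,3)  tX=1.4682 tY=0.6315  stride 1/|dx|=3.8637 1/|dy|=1.0353
    cross y-line → (3,2), t=0.6315
    cross x-line → (4,2), t=1.4682
    cross y-line → (4,1), t=1.6668
    cross y-line → (4,0), t=2.7021 (wall)
  → r_1 = 2.7021
beam 2: φ=0°, α=15°
  d=(0.9659,0.2588)  start (3,3)  tX=0.3934 tY=1.5068  stride 1/|dx|=1.0353 1/|dy|=3.8637
    cross x-line → (4,3), t=0.3934
    cross x-line → (5,3), t=1.4287
    cross y-line → (5,4), t=1.5068
    cross x-line → (6,4), t=2.4640
    cross x-line → (7,4), t=3.4992 (wall)
  → r_2 = 3.4992
beam 3: φ=90°, α=105°
  d=(-0.2588,0.9659)  start (3,3)  tX=2.3955 tY=0.4038  stride 1/|dx|=3.8637 1/|dy|=1.0353
    cross y-line → (3,4), t=0.4038
    cross y-line → (3,5), t=1.4390 (wall)
  → r_3 = 1.4390

ranges = [2.7021, 3.4992, 1.4390]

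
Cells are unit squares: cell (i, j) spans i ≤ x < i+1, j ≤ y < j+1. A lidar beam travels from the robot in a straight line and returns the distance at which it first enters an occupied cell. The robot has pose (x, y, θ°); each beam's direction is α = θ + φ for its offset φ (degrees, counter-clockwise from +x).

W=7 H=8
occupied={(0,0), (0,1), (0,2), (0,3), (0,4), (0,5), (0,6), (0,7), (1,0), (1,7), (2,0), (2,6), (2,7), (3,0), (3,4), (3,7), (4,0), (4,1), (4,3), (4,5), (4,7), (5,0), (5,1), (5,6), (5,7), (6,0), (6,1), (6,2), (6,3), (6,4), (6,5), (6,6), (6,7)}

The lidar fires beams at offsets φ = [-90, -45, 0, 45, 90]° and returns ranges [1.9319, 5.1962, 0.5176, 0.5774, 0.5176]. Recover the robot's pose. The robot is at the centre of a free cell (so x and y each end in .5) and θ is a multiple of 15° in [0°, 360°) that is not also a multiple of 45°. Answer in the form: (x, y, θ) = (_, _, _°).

(x, y, θ) = (1.5, 6.5, 345°)

Candidates: 23 free-cell centres × 16 headings = 368 poses. Raycast each; keep the one whose scan matches to 4 dp.
  (3.5, 1.5, 75°): beam 1 = 0.5176 ≠ 1.9319 ✗
  (1.5, 6.5, 300°): beam 1 = 0.5774 ≠ 1.9319 ✗
  (2.5, 1.5, 60°): beam 1 = 1.0000 ≠ 1.9319 ✗
  (4.5, 4.5, 120°): beam 1 = 1.7321 ≠ 1.9319 ✗
  …
  (1.5, 6.5, 345°): r_1=1.9319, r_2=5.1962, r_3=0.5176, r_4=0.5774, r_5=0.5176 — all match ✓
Only this pose fits every beam.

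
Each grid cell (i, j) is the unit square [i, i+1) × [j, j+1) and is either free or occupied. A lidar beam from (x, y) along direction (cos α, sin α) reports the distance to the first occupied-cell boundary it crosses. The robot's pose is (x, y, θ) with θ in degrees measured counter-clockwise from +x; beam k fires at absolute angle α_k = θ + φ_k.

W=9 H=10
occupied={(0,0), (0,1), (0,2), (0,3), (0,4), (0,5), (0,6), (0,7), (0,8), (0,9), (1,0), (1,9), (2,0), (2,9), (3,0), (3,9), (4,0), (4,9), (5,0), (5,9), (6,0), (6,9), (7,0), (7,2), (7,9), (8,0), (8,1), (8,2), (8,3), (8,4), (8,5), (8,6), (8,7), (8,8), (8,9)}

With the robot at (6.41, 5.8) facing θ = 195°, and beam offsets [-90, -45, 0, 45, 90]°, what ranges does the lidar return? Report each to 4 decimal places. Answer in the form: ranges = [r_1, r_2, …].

ranges = [3.3129, 6.2469, 5.6008, 5.5426, 2.8988]

beam 1: φ=-90°, α=105°
  direction (-0.2588, 0.9659); cell (6,5); t to first gridline: x 1.5841, y 0.2071 (then +3.8637 / +1.0353)
    (6,6) via y @ 0.2071
    (6,7) via y @ 1.2423
    (5,7) via x @ 1.5841
    (5,8) via y @ 2.2776
    (5,9) via y @ 3.3129  # hit
  → r_1 = 3.3129
beam 2: φ=-45°, α=150°
  direction (-0.8660, 0.5000); cell (6,5); t to first gridline: x 0.4734, y 0.4000 (then +1.1547 / +2.0000)
    (6,6) via y @ 0.4000
    (5,6) via x @ 0.4734
    (4,6) via x @ 1.6281
    (4,7) via y @ 2.4000
    (3,7) via x @ 2.7828
    (2,7) via x @ 3.9375
    (2,8) via y @ 4.4000
    (1,8) via x @ 5.0922
    (0,8) via x @ 6.2469  # hit
  → r_2 = 6.2469
beam 3: φ=0°, α=195°
  direction (-0.9659, -0.2588); cell (6,5); t to first gridline: x 0.4245, y 3.0910 (then +1.0353 / +3.8637)
    (5,5) via x @ 0.4245
    (4,5) via x @ 1.4597
    (3,5) via x @ 2.4950
    (3,4) via y @ 3.0910
    (2,4) via x @ 3.5303
    (1,4) via x @ 4.5656
    (0,4) via x @ 5.6008  # hit
  → r_3 = 5.6008
beam 4: φ=45°, α=240°
  direction (-0.5000, -0.8660); cell (6,5); t to first gridline: x 0.8200, y 0.9238 (then +2.0000 / +1.1547)
    (5,5) via x @ 0.8200
    (5,4) via y @ 0.9238
    (5,3) via y @ 2.0785
    (4,3) via x @ 2.8200
    (4,2) via y @ 3.2332
    (4,1) via y @ 4.3879
    (3,1) via x @ 4.8200
    (3,0) via y @ 5.5426  # hit
  → r_4 = 5.5426
beam 5: φ=90°, α=285°
  direction (0.2588, -0.9659); cell (6,5); t to first gridline: x 2.2796, y 0.8282 (then +3.8637 / +1.0353)
    (6,4) via y @ 0.8282
    (6,3) via y @ 1.8635
    (7,3) via x @ 2.2796
    (7,2) via y @ 2.8988  # hit
  → r_5 = 2.8988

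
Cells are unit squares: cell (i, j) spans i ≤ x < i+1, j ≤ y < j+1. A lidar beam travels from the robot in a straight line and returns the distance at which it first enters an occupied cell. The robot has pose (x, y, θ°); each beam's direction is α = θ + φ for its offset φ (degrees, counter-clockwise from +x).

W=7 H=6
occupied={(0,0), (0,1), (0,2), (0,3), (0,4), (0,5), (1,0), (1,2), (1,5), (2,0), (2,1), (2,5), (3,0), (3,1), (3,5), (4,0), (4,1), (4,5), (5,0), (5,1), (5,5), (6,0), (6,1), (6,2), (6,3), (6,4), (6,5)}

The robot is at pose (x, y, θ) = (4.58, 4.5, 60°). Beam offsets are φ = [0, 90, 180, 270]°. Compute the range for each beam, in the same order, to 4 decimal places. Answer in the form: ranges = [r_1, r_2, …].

ranges = [0.5774, 1.0000, 2.8868, 1.6397]

beam 1: φ=0°, α=60°
  d=(0.5000,0.8660)  start (4,4)  tX=0.8400 tY=0.5774  stride 1/|dx|=2.0000 1/|dy|=1.1547
    cross y-line → (4,5), t=0.5774 (wall)
  → r_1 = 0.5774
beam 2: φ=90°, α=150°
  d=(-0.8660,0.5000)  start (4,4)  tX=0.6697 tY=1.0000  stride 1/|dx|=1.1547 1/|dy|=2.0000
    cross x-line → (3,4), t=0.6697
    cross y-line → (3,5), t=1.0000 (wall)
  → r_2 = 1.0000
beam 3: φ=180°, α=240°
  d=(-0.5000,-0.8660)  start (4,4)  tX=1.1600 tY=0.5774  stride 1/|dx|=2.0000 1/|dy|=1.1547
    cross y-line → (4,3), t=0.5774
    cross x-line → (3,3), t=1.1600
    cross y-line → (3,2), t=1.7321
    cross y-line → (3,1), t=2.8868 (wall)
  → r_3 = 2.8868
beam 4: φ=270°, α=330°
  d=(0.8660,-0.5000)  start (4,4)  tX=0.4850 tY=1.0000  stride 1/|dx|=1.1547 1/|dy|=2.0000
    cross x-line → (5,4), t=0.4850
    cross y-line → (5,3), t=1.0000
    cross x-line → (6,3), t=1.6397 (wall)
  → r_4 = 1.6397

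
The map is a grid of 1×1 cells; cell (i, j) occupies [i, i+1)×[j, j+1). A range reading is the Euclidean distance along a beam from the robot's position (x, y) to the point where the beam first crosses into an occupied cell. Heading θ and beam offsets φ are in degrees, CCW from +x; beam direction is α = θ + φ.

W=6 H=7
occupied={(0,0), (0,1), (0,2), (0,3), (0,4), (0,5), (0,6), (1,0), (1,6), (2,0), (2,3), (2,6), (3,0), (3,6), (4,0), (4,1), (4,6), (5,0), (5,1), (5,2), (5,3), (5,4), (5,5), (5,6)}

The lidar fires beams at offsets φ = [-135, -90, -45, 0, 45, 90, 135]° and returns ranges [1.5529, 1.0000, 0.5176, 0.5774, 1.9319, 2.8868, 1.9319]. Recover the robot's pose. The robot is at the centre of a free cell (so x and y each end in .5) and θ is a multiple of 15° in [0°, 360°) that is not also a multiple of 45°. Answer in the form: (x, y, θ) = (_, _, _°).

The pose lattice has 18·16 = 288 candidates. Test each by forward raycasting.
  (4.5, 4.5, 210°): beam 2 = 1.7321 ≠ 1.0000 ✗
  (4.5, 2.5, 105°): beam 1 = 0.5774 ≠ 1.5529 ✗
  (3.5, 4.5, 330°): beam 1 = 2.5882 ≠ 1.5529 ✗
  (2.5, 4.5, 345°): beam 1 = 1.7321 ≠ 1.5529 ✗
  …
  (3.5, 5.5, 120°): r_1=1.5529, r_2=1.0000, r_3=0.5176, r_4=0.5774, r_5=1.9319, r_6=2.8868, r_7=1.9319 — all match ✓
No second candidate reproduces the full scan.

(x, y, θ) = (3.5, 5.5, 120°)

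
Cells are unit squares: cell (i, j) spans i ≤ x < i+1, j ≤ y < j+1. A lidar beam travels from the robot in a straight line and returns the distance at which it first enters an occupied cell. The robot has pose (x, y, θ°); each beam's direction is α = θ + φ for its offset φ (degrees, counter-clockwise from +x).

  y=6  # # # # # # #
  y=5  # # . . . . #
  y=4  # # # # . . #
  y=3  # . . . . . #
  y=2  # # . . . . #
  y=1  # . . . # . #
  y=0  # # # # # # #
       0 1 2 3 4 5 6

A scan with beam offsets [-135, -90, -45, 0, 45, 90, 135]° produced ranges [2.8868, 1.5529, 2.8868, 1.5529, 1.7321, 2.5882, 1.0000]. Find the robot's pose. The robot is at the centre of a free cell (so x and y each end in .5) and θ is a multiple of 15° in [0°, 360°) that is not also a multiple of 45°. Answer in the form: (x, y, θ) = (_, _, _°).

(x, y, θ) = (4.5, 3.5, 345°)

Candidates: 19 free-cell centres × 16 headings = 304 poses. Raycast each; keep the one whose scan matches to 4 dp.
  (2.5, 2.5, 75°): beam 1 = 1.7321 ≠ 2.8868 ✗
  (2.5, 3.5, 15°): beam 1 = 1.0000 ≠ 2.8868 ✗
  (4.5, 2.5, 330°): beam 1 = 3.6235 ≠ 2.8868 ✗
  …
  (4.5, 3.5, 345°): r_1=2.8868, r_2=1.5529, r_3=2.8868, r_4=1.5529, r_5=1.7321, r_6=2.5882, r_7=1.0000 — all match ✓
Unique over the lattice → pose = (4.5, 3.5, 345°).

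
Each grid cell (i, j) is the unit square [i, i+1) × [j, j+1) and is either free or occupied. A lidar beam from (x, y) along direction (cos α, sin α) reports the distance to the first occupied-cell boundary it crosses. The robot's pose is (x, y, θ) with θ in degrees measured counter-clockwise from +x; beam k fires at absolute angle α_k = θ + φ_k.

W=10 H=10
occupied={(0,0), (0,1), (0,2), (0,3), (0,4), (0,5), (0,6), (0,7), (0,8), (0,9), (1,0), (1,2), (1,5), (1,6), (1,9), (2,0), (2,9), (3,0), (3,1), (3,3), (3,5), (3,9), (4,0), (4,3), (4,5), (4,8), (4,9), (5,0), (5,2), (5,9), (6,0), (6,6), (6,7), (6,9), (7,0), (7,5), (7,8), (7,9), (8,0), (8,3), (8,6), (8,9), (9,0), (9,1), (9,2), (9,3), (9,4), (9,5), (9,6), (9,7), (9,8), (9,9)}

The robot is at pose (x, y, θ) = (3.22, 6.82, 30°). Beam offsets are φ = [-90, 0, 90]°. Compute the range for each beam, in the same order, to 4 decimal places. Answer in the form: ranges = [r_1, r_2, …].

beam 1: φ=-90°, α=300°
  d=(0.5000,-0.8660)  start (3,6)  tX=1.5600 tY=0.9469  stride 1/|dx|=2.0000 1/|dy|=1.1547
    cross y-line → (3,5), t=0.9469 (wall)
  → r_1 = 0.9469
beam 2: φ=0°, α=30°
  d=(0.8660,0.5000)  start (3,6)  tX=0.9007 tY=0.3600  stride 1/|dx|=1.1547 1/|dy|=2.0000
    cross y-line → (3,7), t=0.3600
    cross x-line → (4,7), t=0.9007
    cross x-line → (5,7), t=2.0554
    cross y-line → (5,8), t=2.3600
    cross x-line → (6,8), t=3.2101
    cross y-line → (6,9), t=4.3600 (wall)
  → r_2 = 4.3600
beam 3: φ=90°, α=120°
  d=(-0.5000,0.8660)  start (3,6)  tX=0.4400 tY=0.2078  stride 1/|dx|=2.0000 1/|dy|=1.1547
    cross y-line → (3,7), t=0.2078
    cross x-line → (2,7), t=0.4400
    cross y-line → (2,8), t=1.3625
    cross x-line → (1,8), t=2.4400
    cross y-line → (1,9), t=2.5172 (wall)
  → r_3 = 2.5172

ranges = [0.9469, 4.3600, 2.5172]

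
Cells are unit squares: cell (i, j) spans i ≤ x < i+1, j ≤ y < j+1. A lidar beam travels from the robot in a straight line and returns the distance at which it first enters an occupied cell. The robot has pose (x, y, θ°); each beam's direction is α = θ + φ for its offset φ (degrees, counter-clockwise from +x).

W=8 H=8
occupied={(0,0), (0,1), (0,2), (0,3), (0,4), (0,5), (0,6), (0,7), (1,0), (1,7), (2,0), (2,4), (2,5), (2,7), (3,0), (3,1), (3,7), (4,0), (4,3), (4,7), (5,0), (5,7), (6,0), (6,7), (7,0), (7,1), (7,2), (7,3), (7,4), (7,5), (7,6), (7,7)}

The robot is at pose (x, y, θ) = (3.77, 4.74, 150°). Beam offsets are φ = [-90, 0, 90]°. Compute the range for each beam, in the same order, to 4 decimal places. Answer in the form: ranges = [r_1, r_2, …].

ranges = [2.6096, 0.8891, 4.3186]

beam 1: φ=-90°, α=60°
  dir = (cos 60°, sin 60°) = (0.5000, 0.8660); from cell (3,4)
  next x-line at t=0.4600, next y-line at t=0.3002; Δt_x=2.0000, Δt_y=1.1547
    y: enter (3,5) at t=0.3002
    x: enter (4,5) at t=0.4600
    y: enter (4,6) at t=1.4549
    x: enter (5,6) at t=2.4600
    y: enter (5,7) at t=2.6096 ← occupied
  → r_1 = 2.6096
beam 2: φ=0°, α=150°
  dir = (cos 150°, sin 150°) = (-0.8660, 0.5000); from cell (3,4)
  next x-line at t=0.8891, next y-line at t=0.5200; Δt_x=1.1547, Δt_y=2.0000
    y: enter (3,5) at t=0.5200
    x: enter (2,5) at t=0.8891 ← occupied
  → r_2 = 0.8891
beam 3: φ=90°, α=240°
  dir = (cos 240°, sin 240°) = (-0.5000, -0.8660); from cell (3,4)
  next x-line at t=1.5400, next y-line at t=0.8545; Δt_x=2.0000, Δt_y=1.1547
    y: enter (3,3) at t=0.8545
    x: enter (2,3) at t=1.5400
    y: enter (2,2) at t=2.0092
    y: enter (2,1) at t=3.1639
    x: enter (1,1) at t=3.5400
    y: enter (1,0) at t=4.3186 ← occupied
  → r_3 = 4.3186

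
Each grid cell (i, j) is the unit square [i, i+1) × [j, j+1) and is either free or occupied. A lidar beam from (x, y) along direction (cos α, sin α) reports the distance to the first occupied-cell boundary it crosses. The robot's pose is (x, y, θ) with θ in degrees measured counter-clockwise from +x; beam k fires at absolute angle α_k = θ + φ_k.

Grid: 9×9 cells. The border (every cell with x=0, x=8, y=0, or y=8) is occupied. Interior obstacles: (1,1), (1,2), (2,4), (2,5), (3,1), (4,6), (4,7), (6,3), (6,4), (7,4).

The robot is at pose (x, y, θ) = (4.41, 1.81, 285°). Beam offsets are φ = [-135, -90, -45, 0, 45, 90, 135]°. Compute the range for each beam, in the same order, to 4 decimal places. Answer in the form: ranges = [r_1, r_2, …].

ranges = [3.9375, 0.4245, 0.8200, 0.8386, 1.6200, 3.7166, 3.1800]

beam 1: φ=-135°, α=150°
  cosα=-0.8660 sinα=0.5000 | (4,1) | tMaxX 0.4734 tMaxY 0.3800 | tΔX 1.1547 tΔY 2.0000
    t=0.3800 [y] (4,2)
    t=0.4734 [x] (3,2)
    t=1.6281 [x] (2,2)
    t=2.3800 [y] (2,3)
    t=2.7828 [x] (1,3)
    t=3.9375 [x] (0,3) — stop
  → r_1 = 3.9375
beam 2: φ=-90°, α=195°
  cosα=-0.9659 sinα=-0.2588 | (4,1) | tMaxX 0.4245 tMaxY 3.1296 | tΔX 1.0353 tΔY 3.8637
    t=0.4245 [x] (3,1) — stop
  → r_2 = 0.4245
beam 3: φ=-45°, α=240°
  cosα=-0.5000 sinα=-0.8660 | (4,1) | tMaxX 0.8200 tMaxY 0.9353 | tΔX 2.0000 tΔY 1.1547
    t=0.8200 [x] (3,1) — stop
  → r_3 = 0.8200
beam 4: φ=0°, α=285°
  cosα=0.2588 sinα=-0.9659 | (4,1) | tMaxX 2.2796 tMaxY 0.8386 | tΔX 3.8637 tΔY 1.0353
    t=0.8386 [y] (4,0) — stop
  → r_4 = 0.8386
beam 5: φ=45°, α=330°
  cosα=0.8660 sinα=-0.5000 | (4,1) | tMaxX 0.6813 tMaxY 1.6200 | tΔX 1.1547 tΔY 2.0000
    t=0.6813 [x] (5,1)
    t=1.6200 [y] (5,0) — stop
  → r_5 = 1.6200
beam 6: φ=90°, α=15°
  cosα=0.9659 sinα=0.2588 | (4,1) | tMaxX 0.6108 tMaxY 0.7341 | tΔX 1.0353 tΔY 3.8637
    t=0.6108 [x] (5,1)
    t=0.7341 [y] (5,2)
    t=1.6461 [x] (6,2)
    t=2.6814 [x] (7,2)
    t=3.7166 [x] (8,2) — stop
  → r_6 = 3.7166
beam 7: φ=135°, α=60°
  cosα=0.5000 sinα=0.8660 | (4,1) | tMaxX 1.1800 tMaxY 0.2194 | tΔX 2.0000 tΔY 1.1547
    t=0.2194 [y] (4,2)
    t=1.1800 [x] (5,2)
    t=1.3741 [y] (5,3)
    t=2.5288 [y] (5,4)
    t=3.1800 [x] (6,4) — stop
  → r_7 = 3.1800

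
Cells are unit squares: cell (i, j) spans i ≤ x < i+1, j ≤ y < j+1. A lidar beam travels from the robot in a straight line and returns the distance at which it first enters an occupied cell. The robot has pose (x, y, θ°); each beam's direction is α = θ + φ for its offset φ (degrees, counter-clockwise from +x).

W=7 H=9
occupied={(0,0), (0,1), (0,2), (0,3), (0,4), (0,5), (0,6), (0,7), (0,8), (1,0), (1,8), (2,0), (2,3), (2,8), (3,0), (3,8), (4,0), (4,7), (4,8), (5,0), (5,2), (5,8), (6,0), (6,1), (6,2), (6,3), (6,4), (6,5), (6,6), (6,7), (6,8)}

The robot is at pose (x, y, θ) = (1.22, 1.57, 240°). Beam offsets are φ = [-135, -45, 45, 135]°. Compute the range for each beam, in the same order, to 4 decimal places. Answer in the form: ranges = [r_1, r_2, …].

ranges = [0.8500, 0.2278, 0.5901, 3.9133]

beam 1: φ=-135°, α=105°
  cosα=-0.2588 sinα=0.9659 | (1,1) | tMaxX 0.8500 tMaxY 0.4452 | tΔX 3.8637 tΔY 1.0353
    t=0.4452 [y] (1,2)
    t=0.8500 [x] (0,2) — stop
  → r_1 = 0.8500
beam 2: φ=-45°, α=195°
  cosα=-0.9659 sinα=-0.2588 | (1,1) | tMaxX 0.2278 tMaxY 2.2023 | tΔX 1.0353 tΔY 3.8637
    t=0.2278 [x] (0,1) — stop
  → r_2 = 0.2278
beam 3: φ=45°, α=285°
  cosα=0.2588 sinα=-0.9659 | (1,1) | tMaxX 3.0137 tMaxY 0.5901 | tΔX 3.8637 tΔY 1.0353
    t=0.5901 [y] (1,0) — stop
  → r_3 = 0.5901
beam 4: φ=135°, α=15°
  cosα=0.9659 sinα=0.2588 | (1,1) | tMaxX 0.8075 tMaxY 1.6614 | tΔX 1.0353 tΔY 3.8637
    t=0.8075 [x] (2,1)
    t=1.6614 [y] (2,2)
    t=1.8428 [x] (3,2)
    t=2.8781 [x] (4,2)
    t=3.9133 [x] (5,2) — stop
  → r_4 = 3.9133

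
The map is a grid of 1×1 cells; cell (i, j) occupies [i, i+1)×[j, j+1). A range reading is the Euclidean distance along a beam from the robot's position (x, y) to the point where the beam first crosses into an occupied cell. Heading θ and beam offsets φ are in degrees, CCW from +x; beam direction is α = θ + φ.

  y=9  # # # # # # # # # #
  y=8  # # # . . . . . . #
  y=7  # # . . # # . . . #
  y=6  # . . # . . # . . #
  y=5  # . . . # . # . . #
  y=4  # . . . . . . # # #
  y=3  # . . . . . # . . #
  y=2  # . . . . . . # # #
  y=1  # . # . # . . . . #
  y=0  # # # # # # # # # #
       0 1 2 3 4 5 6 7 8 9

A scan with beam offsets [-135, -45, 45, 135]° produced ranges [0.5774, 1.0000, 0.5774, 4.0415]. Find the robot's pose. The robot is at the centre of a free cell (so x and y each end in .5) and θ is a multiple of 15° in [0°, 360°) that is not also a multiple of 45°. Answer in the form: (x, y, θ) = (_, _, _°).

Candidates: 48 free-cell centres × 16 headings = 768 poses. Raycast each; keep the one whose scan matches to 4 dp.
  (5.5, 4.5, 15°): beam 1 = 2.8868 ≠ 0.5774 ✗
  (8.5, 8.5, 75°): beam 1 = 1.0000 ≠ 0.5774 ✗
  (7.5, 6.5, 75°): beam 1 = 1.7321 ≠ 0.5774 ✗
  …
  (5.5, 8.5, 195°): r_1=0.5774, r_2=1.0000, r_3=0.5774, r_4=4.0415 — all match ✓
No second candidate reproduces the full scan.

(x, y, θ) = (5.5, 8.5, 195°)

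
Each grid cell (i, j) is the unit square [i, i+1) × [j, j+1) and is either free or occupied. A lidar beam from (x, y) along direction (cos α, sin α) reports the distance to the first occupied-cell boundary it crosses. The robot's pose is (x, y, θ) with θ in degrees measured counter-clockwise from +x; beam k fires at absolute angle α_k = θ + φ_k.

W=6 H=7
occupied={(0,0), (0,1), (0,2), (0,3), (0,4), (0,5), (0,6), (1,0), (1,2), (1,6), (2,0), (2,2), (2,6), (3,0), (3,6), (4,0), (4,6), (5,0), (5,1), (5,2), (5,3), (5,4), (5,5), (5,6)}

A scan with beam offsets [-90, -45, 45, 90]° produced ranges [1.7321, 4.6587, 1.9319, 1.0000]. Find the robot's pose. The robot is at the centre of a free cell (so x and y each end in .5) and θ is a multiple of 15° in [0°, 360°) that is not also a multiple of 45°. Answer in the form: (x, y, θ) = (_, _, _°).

(x, y, θ) = (3.5, 1.5, 120°)

The pose lattice has 18·16 = 288 candidates. Test each by forward raycasting.
  (4.5, 2.5, 300°): beam 1 = 3.0000 ≠ 1.7321 ✗
  (3.5, 3.5, 75°): beam 1 = 1.5529 ≠ 1.7321 ✗
  (3.5, 5.5, 105°): beam 1 = 1.5529 ≠ 1.7321 ✗
  …
  (3.5, 1.5, 120°): r_1=1.7321, r_2=4.6587, r_3=1.9319, r_4=1.0000 — all match ✓
Unique over the lattice → pose = (3.5, 1.5, 120°).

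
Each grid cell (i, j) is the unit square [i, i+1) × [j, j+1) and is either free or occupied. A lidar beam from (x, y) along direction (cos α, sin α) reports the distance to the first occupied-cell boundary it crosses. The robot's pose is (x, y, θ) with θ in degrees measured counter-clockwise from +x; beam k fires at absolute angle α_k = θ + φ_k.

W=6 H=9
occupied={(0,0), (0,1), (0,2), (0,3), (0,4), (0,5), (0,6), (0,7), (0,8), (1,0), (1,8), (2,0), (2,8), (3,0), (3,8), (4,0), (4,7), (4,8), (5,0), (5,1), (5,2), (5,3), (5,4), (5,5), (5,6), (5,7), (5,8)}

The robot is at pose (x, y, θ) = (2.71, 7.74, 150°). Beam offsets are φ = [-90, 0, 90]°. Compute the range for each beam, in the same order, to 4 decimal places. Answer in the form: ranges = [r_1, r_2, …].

ranges = [0.3002, 0.5200, 3.4200]

beam 1: φ=-90°, α=60°
  dir = (cos 60°, sin 60°) = (0.5000, 0.8660); from cell (2,7)
  next x-line at t=0.5800, next y-line at t=0.3002; Δt_x=2.0000, Δt_y=1.1547
    y: enter (2,8) at t=0.3002 ← occupied
  → r_1 = 0.3002
beam 2: φ=0°, α=150°
  dir = (cos 150°, sin 150°) = (-0.8660, 0.5000); from cell (2,7)
  next x-line at t=0.8198, next y-line at t=0.5200; Δt_x=1.1547, Δt_y=2.0000
    y: enter (2,8) at t=0.5200 ← occupied
  → r_2 = 0.5200
beam 3: φ=90°, α=240°
  dir = (cos 240°, sin 240°) = (-0.5000, -0.8660); from cell (2,7)
  next x-line at t=1.4200, next y-line at t=0.8545; Δt_x=2.0000, Δt_y=1.1547
    y: enter (2,6) at t=0.8545
    x: enter (1,6) at t=1.4200
    y: enter (1,5) at t=2.0092
    y: enter (1,4) at t=3.1639
    x: enter (0,4) at t=3.4200 ← occupied
  → r_3 = 3.4200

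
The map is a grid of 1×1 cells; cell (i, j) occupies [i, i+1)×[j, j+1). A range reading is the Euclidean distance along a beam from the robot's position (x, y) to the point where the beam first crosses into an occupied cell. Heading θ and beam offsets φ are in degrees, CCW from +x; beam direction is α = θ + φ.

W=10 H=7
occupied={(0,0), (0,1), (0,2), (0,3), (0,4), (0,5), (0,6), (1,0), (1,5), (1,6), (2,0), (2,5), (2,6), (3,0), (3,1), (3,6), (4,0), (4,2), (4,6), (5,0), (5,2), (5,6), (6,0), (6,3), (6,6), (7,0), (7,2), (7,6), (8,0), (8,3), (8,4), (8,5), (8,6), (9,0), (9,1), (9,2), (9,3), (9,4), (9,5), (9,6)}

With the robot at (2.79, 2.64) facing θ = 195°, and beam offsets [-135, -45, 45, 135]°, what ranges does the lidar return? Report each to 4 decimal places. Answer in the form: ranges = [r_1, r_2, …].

ranges = [3.8798, 2.0669, 1.8937, 1.2800]

beam 1: φ=-135°, α=60°
  direction (0.5000, 0.8660); cell (2,2); t to first gridline: x 0.4200, y 0.4157 (then +2.0000 / +1.1547)
    (2,3) via y @ 0.4157
    (3,3) via x @ 0.4200
    (3,4) via y @ 1.5704
    (4,4) via x @ 2.4200
    (4,5) via y @ 2.7251
    (4,6) via y @ 3.8798  # hit
  → r_1 = 3.8798
beam 2: φ=-45°, α=150°
  direction (-0.8660, 0.5000); cell (2,2); t to first gridline: x 0.9122, y 0.7200 (then +1.1547 / +2.0000)
    (2,3) via y @ 0.7200
    (1,3) via x @ 0.9122
    (0,3) via x @ 2.0669  # hit
  → r_2 = 2.0669
beam 3: φ=45°, α=240°
  direction (-0.5000, -0.8660); cell (2,2); t to first gridline: x 1.5800, y 0.7390 (then +2.0000 / +1.1547)
    (2,1) via y @ 0.7390
    (1,1) via x @ 1.5800
    (1,0) via y @ 1.8937  # hit
  → r_3 = 1.8937
beam 4: φ=135°, α=330°
  direction (0.8660, -0.5000); cell (2,2); t to first gridline: x 0.2425, y 1.2800 (then +1.1547 / +2.0000)
    (3,2) via x @ 0.2425
    (3,1) via y @ 1.2800  # hit
  → r_4 = 1.2800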